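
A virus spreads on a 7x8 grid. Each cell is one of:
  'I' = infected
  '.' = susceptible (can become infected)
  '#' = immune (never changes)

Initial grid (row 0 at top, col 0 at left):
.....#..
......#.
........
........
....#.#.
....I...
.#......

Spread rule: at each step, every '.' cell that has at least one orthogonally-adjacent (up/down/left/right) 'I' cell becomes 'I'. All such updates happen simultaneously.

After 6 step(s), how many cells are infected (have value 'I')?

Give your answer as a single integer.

Step 0 (initial): 1 infected
Step 1: +3 new -> 4 infected
Step 2: +6 new -> 10 infected
Step 3: +7 new -> 17 infected
Step 4: +9 new -> 26 infected
Step 5: +9 new -> 35 infected
Step 6: +6 new -> 41 infected

Answer: 41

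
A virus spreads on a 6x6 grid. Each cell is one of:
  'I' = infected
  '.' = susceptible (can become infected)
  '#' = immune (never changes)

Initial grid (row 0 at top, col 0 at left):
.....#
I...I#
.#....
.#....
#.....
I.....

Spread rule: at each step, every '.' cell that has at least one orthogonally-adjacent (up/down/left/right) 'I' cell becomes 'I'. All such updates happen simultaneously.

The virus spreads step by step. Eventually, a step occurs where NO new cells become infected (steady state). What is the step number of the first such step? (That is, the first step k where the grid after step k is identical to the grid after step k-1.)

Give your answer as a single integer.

Step 0 (initial): 3 infected
Step 1: +7 new -> 10 infected
Step 2: +9 new -> 19 infected
Step 3: +7 new -> 26 infected
Step 4: +4 new -> 30 infected
Step 5: +1 new -> 31 infected
Step 6: +0 new -> 31 infected

Answer: 6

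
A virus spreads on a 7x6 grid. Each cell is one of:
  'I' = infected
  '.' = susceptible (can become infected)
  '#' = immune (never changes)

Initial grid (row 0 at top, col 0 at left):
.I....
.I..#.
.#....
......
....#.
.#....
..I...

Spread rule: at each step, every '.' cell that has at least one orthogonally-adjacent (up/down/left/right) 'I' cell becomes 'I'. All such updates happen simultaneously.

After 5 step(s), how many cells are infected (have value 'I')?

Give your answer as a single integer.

Answer: 37

Derivation:
Step 0 (initial): 3 infected
Step 1: +7 new -> 10 infected
Step 2: +8 new -> 18 infected
Step 3: +9 new -> 27 infected
Step 4: +6 new -> 33 infected
Step 5: +4 new -> 37 infected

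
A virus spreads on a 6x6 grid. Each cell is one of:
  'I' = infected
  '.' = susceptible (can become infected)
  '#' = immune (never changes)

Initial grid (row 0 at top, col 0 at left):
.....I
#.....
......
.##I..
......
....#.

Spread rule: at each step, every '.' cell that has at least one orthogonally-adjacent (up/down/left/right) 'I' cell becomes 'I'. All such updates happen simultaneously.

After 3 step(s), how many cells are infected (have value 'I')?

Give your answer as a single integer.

Step 0 (initial): 2 infected
Step 1: +5 new -> 7 infected
Step 2: +10 new -> 17 infected
Step 3: +6 new -> 23 infected

Answer: 23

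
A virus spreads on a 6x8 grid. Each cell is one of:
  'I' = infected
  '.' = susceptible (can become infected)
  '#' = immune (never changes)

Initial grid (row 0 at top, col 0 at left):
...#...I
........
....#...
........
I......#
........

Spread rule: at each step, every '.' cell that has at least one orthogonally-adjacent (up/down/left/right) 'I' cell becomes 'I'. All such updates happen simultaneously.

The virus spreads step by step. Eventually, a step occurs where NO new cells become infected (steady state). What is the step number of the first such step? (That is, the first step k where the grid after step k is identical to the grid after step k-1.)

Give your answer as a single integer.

Answer: 8

Derivation:
Step 0 (initial): 2 infected
Step 1: +5 new -> 7 infected
Step 2: +7 new -> 14 infected
Step 3: +9 new -> 23 infected
Step 4: +9 new -> 32 infected
Step 5: +9 new -> 41 infected
Step 6: +3 new -> 44 infected
Step 7: +1 new -> 45 infected
Step 8: +0 new -> 45 infected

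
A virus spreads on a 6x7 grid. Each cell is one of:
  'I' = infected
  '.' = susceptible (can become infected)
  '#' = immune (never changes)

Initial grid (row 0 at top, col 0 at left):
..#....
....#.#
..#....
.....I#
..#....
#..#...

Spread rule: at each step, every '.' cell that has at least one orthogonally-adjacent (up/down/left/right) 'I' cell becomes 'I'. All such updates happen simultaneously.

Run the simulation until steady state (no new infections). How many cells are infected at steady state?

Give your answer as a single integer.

Answer: 34

Derivation:
Step 0 (initial): 1 infected
Step 1: +3 new -> 4 infected
Step 2: +7 new -> 11 infected
Step 3: +6 new -> 17 infected
Step 4: +4 new -> 21 infected
Step 5: +5 new -> 26 infected
Step 6: +4 new -> 30 infected
Step 7: +3 new -> 33 infected
Step 8: +1 new -> 34 infected
Step 9: +0 new -> 34 infected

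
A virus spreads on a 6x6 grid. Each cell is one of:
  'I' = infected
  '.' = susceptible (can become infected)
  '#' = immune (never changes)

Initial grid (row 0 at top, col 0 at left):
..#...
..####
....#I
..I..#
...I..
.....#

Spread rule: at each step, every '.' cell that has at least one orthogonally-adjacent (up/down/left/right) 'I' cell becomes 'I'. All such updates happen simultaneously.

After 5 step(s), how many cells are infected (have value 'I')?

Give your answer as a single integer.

Answer: 25

Derivation:
Step 0 (initial): 3 infected
Step 1: +6 new -> 9 infected
Step 2: +8 new -> 17 infected
Step 3: +4 new -> 21 infected
Step 4: +3 new -> 24 infected
Step 5: +1 new -> 25 infected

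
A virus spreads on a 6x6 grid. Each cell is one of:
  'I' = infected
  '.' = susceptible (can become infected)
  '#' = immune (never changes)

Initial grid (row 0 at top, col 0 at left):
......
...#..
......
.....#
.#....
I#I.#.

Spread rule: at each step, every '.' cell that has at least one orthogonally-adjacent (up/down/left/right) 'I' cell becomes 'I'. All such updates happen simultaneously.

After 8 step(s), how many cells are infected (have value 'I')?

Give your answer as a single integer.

Answer: 31

Derivation:
Step 0 (initial): 2 infected
Step 1: +3 new -> 5 infected
Step 2: +3 new -> 8 infected
Step 3: +5 new -> 13 infected
Step 4: +6 new -> 19 infected
Step 5: +5 new -> 24 infected
Step 6: +4 new -> 28 infected
Step 7: +2 new -> 30 infected
Step 8: +1 new -> 31 infected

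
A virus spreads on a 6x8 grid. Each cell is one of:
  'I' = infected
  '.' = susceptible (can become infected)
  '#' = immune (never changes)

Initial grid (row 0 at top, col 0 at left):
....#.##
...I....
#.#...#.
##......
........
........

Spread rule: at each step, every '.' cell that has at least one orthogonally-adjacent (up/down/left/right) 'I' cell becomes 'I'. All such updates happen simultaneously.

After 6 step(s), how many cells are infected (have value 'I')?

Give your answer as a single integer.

Answer: 36

Derivation:
Step 0 (initial): 1 infected
Step 1: +4 new -> 5 infected
Step 2: +5 new -> 10 infected
Step 3: +9 new -> 19 infected
Step 4: +6 new -> 25 infected
Step 5: +6 new -> 31 infected
Step 6: +5 new -> 36 infected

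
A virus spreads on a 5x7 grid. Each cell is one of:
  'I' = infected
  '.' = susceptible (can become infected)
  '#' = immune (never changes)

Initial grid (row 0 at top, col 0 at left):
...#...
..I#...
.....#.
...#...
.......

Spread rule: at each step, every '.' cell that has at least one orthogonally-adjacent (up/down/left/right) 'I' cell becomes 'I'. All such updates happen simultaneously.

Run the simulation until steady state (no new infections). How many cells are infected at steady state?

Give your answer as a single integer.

Step 0 (initial): 1 infected
Step 1: +3 new -> 4 infected
Step 2: +5 new -> 9 infected
Step 3: +5 new -> 14 infected
Step 4: +5 new -> 19 infected
Step 5: +5 new -> 24 infected
Step 6: +4 new -> 28 infected
Step 7: +3 new -> 31 infected
Step 8: +0 new -> 31 infected

Answer: 31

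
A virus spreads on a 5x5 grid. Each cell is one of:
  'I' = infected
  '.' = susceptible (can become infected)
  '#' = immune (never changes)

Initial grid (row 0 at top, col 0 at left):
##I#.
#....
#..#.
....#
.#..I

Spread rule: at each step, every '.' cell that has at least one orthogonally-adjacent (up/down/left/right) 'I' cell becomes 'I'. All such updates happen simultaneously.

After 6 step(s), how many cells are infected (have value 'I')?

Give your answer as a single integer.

Answer: 17

Derivation:
Step 0 (initial): 2 infected
Step 1: +2 new -> 4 infected
Step 2: +5 new -> 9 infected
Step 3: +3 new -> 12 infected
Step 4: +3 new -> 15 infected
Step 5: +1 new -> 16 infected
Step 6: +1 new -> 17 infected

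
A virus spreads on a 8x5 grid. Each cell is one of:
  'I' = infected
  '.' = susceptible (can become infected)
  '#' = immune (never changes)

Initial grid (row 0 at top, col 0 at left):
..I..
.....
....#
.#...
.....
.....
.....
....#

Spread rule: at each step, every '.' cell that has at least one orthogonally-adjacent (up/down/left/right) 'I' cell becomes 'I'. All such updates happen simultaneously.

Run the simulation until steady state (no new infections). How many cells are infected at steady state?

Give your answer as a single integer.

Step 0 (initial): 1 infected
Step 1: +3 new -> 4 infected
Step 2: +5 new -> 9 infected
Step 3: +5 new -> 14 infected
Step 4: +3 new -> 17 infected
Step 5: +5 new -> 22 infected
Step 6: +5 new -> 27 infected
Step 7: +5 new -> 32 infected
Step 8: +4 new -> 36 infected
Step 9: +1 new -> 37 infected
Step 10: +0 new -> 37 infected

Answer: 37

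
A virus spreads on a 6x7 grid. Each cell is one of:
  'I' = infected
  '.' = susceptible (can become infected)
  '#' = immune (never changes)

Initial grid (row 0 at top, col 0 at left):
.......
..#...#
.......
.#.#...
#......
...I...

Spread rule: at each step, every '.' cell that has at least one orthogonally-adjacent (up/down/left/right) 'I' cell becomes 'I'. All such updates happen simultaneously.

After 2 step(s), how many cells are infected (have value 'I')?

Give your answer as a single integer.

Step 0 (initial): 1 infected
Step 1: +3 new -> 4 infected
Step 2: +4 new -> 8 infected

Answer: 8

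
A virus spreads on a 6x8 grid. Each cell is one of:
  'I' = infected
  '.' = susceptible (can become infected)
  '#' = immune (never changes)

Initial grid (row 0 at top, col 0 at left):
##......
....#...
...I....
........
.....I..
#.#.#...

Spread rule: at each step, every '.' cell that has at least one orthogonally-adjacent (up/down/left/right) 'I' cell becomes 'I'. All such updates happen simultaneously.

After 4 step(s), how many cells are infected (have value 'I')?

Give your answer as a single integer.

Answer: 37

Derivation:
Step 0 (initial): 2 infected
Step 1: +8 new -> 10 infected
Step 2: +10 new -> 20 infected
Step 3: +11 new -> 31 infected
Step 4: +6 new -> 37 infected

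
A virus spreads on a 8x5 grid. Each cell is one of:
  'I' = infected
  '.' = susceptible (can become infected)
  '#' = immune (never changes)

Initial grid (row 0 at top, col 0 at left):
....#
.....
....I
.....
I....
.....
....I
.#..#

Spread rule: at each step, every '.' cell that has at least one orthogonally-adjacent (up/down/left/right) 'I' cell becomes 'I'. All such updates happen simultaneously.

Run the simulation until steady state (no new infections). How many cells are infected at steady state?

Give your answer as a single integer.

Answer: 37

Derivation:
Step 0 (initial): 3 infected
Step 1: +8 new -> 11 infected
Step 2: +12 new -> 23 infected
Step 3: +10 new -> 33 infected
Step 4: +3 new -> 36 infected
Step 5: +1 new -> 37 infected
Step 6: +0 new -> 37 infected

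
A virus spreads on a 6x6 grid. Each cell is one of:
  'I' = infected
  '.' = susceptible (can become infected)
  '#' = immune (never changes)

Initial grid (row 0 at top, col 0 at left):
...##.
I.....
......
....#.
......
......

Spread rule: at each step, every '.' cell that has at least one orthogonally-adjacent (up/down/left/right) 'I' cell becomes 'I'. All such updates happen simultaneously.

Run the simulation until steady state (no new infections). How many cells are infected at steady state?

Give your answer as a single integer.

Answer: 33

Derivation:
Step 0 (initial): 1 infected
Step 1: +3 new -> 4 infected
Step 2: +4 new -> 8 infected
Step 3: +5 new -> 13 infected
Step 4: +5 new -> 18 infected
Step 5: +5 new -> 23 infected
Step 6: +4 new -> 27 infected
Step 7: +3 new -> 30 infected
Step 8: +2 new -> 32 infected
Step 9: +1 new -> 33 infected
Step 10: +0 new -> 33 infected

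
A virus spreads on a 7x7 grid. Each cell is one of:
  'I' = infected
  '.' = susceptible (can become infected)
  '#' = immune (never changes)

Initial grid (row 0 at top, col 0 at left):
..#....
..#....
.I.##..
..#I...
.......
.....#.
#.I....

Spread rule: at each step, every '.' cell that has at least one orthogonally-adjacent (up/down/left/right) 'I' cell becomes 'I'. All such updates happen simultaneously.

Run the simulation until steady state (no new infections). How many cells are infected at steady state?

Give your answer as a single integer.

Step 0 (initial): 3 infected
Step 1: +9 new -> 12 infected
Step 2: +10 new -> 22 infected
Step 3: +8 new -> 30 infected
Step 4: +4 new -> 34 infected
Step 5: +4 new -> 38 infected
Step 6: +3 new -> 41 infected
Step 7: +1 new -> 42 infected
Step 8: +0 new -> 42 infected

Answer: 42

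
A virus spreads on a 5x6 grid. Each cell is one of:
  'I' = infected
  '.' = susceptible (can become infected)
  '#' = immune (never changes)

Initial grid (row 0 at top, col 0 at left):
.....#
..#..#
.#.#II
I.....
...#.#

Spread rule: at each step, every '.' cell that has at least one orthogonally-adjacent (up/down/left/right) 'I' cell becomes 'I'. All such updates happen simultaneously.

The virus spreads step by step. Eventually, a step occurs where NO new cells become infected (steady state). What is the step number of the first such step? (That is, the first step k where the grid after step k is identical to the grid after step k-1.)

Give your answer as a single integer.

Step 0 (initial): 3 infected
Step 1: +6 new -> 9 infected
Step 2: +7 new -> 16 infected
Step 3: +5 new -> 21 infected
Step 4: +2 new -> 23 infected
Step 5: +0 new -> 23 infected

Answer: 5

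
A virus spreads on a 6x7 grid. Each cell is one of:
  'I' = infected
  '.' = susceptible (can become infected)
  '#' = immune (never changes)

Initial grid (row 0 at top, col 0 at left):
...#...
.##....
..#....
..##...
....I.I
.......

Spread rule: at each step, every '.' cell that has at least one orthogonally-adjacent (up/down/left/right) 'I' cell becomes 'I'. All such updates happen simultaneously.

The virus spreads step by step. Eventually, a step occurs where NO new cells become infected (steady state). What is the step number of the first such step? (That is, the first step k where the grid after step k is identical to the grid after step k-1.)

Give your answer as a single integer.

Answer: 11

Derivation:
Step 0 (initial): 2 infected
Step 1: +6 new -> 8 infected
Step 2: +6 new -> 14 infected
Step 3: +6 new -> 20 infected
Step 4: +7 new -> 27 infected
Step 5: +4 new -> 31 infected
Step 6: +1 new -> 32 infected
Step 7: +1 new -> 33 infected
Step 8: +1 new -> 34 infected
Step 9: +1 new -> 35 infected
Step 10: +1 new -> 36 infected
Step 11: +0 new -> 36 infected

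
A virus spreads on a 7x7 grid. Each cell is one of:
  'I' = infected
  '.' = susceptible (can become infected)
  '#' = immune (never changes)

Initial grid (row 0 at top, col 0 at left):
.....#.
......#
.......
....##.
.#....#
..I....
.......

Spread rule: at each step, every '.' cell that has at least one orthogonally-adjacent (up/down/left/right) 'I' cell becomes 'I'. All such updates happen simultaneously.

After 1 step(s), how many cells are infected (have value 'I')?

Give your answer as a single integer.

Step 0 (initial): 1 infected
Step 1: +4 new -> 5 infected

Answer: 5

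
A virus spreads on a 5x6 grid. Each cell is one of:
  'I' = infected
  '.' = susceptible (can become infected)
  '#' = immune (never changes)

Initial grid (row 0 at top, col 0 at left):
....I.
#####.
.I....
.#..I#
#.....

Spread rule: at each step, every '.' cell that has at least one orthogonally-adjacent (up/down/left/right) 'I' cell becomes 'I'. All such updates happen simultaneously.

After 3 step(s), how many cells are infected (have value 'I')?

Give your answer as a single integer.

Answer: 20

Derivation:
Step 0 (initial): 3 infected
Step 1: +7 new -> 10 infected
Step 2: +8 new -> 18 infected
Step 3: +2 new -> 20 infected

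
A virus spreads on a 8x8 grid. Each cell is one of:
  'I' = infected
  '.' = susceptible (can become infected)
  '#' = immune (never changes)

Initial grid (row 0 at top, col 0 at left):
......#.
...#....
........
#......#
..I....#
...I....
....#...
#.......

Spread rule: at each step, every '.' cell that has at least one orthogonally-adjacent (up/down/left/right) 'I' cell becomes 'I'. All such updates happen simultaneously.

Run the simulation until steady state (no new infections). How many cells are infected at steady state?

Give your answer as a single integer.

Answer: 57

Derivation:
Step 0 (initial): 2 infected
Step 1: +6 new -> 8 infected
Step 2: +9 new -> 17 infected
Step 3: +11 new -> 28 infected
Step 4: +11 new -> 39 infected
Step 5: +8 new -> 47 infected
Step 6: +5 new -> 52 infected
Step 7: +3 new -> 55 infected
Step 8: +1 new -> 56 infected
Step 9: +1 new -> 57 infected
Step 10: +0 new -> 57 infected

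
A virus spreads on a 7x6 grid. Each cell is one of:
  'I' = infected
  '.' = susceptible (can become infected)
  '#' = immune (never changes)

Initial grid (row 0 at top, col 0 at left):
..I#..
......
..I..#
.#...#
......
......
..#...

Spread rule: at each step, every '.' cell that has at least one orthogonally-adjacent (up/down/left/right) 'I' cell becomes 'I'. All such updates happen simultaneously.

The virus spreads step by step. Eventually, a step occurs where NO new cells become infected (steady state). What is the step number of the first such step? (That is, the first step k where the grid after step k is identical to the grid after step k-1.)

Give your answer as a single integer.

Step 0 (initial): 2 infected
Step 1: +5 new -> 7 infected
Step 2: +7 new -> 14 infected
Step 3: +7 new -> 21 infected
Step 4: +6 new -> 27 infected
Step 5: +6 new -> 33 infected
Step 6: +3 new -> 36 infected
Step 7: +1 new -> 37 infected
Step 8: +0 new -> 37 infected

Answer: 8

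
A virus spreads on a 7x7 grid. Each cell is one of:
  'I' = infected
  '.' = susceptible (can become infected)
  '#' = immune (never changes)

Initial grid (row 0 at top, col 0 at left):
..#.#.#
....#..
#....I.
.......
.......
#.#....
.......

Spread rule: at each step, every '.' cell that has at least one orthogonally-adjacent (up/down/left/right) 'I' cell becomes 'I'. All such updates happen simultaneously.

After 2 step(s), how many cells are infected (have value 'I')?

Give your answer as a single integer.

Step 0 (initial): 1 infected
Step 1: +4 new -> 5 infected
Step 2: +6 new -> 11 infected

Answer: 11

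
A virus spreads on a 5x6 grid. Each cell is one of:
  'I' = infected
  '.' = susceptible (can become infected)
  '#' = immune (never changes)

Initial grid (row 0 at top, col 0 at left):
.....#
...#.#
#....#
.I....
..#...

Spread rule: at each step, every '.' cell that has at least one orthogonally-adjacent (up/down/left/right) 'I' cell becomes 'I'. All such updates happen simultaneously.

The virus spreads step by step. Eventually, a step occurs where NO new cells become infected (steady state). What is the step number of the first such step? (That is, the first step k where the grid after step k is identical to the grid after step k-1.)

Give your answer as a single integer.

Answer: 7

Derivation:
Step 0 (initial): 1 infected
Step 1: +4 new -> 5 infected
Step 2: +4 new -> 9 infected
Step 3: +6 new -> 15 infected
Step 4: +5 new -> 20 infected
Step 5: +3 new -> 23 infected
Step 6: +1 new -> 24 infected
Step 7: +0 new -> 24 infected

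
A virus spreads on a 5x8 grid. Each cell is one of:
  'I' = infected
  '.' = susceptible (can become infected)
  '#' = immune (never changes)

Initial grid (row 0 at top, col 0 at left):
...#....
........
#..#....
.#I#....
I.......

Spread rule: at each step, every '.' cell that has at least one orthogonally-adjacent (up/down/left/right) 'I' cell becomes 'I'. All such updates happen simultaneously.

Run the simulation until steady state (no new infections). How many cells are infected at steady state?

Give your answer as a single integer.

Answer: 35

Derivation:
Step 0 (initial): 2 infected
Step 1: +4 new -> 6 infected
Step 2: +3 new -> 9 infected
Step 3: +4 new -> 13 infected
Step 4: +5 new -> 18 infected
Step 5: +6 new -> 24 infected
Step 6: +5 new -> 29 infected
Step 7: +4 new -> 33 infected
Step 8: +2 new -> 35 infected
Step 9: +0 new -> 35 infected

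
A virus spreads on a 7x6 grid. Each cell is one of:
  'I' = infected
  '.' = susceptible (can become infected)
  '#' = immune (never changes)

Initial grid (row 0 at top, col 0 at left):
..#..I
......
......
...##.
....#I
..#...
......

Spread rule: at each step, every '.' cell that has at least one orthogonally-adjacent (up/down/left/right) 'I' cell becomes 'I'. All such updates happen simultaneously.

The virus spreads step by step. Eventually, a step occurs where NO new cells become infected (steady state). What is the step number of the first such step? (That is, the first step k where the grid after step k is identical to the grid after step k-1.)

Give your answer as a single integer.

Step 0 (initial): 2 infected
Step 1: +4 new -> 6 infected
Step 2: +5 new -> 11 infected
Step 3: +4 new -> 15 infected
Step 4: +4 new -> 19 infected
Step 5: +4 new -> 23 infected
Step 6: +6 new -> 29 infected
Step 7: +6 new -> 35 infected
Step 8: +2 new -> 37 infected
Step 9: +0 new -> 37 infected

Answer: 9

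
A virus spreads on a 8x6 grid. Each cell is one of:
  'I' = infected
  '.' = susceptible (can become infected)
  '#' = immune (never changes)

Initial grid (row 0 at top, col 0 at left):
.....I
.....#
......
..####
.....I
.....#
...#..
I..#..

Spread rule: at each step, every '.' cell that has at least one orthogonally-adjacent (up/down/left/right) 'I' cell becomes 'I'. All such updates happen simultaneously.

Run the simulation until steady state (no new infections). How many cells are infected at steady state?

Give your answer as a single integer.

Answer: 40

Derivation:
Step 0 (initial): 3 infected
Step 1: +4 new -> 7 infected
Step 2: +7 new -> 14 infected
Step 3: +9 new -> 23 infected
Step 4: +9 new -> 32 infected
Step 5: +6 new -> 38 infected
Step 6: +2 new -> 40 infected
Step 7: +0 new -> 40 infected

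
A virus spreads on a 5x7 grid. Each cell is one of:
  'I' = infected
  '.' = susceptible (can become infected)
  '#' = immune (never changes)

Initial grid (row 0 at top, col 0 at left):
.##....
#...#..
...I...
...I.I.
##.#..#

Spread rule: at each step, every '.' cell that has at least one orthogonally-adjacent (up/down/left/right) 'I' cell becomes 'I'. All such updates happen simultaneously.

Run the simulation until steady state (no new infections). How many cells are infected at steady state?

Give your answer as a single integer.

Step 0 (initial): 3 infected
Step 1: +8 new -> 11 infected
Step 2: +8 new -> 19 infected
Step 3: +6 new -> 25 infected
Step 4: +1 new -> 26 infected
Step 5: +0 new -> 26 infected

Answer: 26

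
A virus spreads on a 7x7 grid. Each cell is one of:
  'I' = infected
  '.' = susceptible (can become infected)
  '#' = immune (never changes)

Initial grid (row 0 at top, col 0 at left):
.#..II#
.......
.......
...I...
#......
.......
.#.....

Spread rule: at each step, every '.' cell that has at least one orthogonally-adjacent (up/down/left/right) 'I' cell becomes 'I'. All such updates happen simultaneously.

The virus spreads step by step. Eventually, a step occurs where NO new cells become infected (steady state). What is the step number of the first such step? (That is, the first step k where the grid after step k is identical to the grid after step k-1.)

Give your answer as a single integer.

Answer: 7

Derivation:
Step 0 (initial): 3 infected
Step 1: +7 new -> 10 infected
Step 2: +11 new -> 21 infected
Step 3: +10 new -> 31 infected
Step 4: +7 new -> 38 infected
Step 5: +4 new -> 42 infected
Step 6: +3 new -> 45 infected
Step 7: +0 new -> 45 infected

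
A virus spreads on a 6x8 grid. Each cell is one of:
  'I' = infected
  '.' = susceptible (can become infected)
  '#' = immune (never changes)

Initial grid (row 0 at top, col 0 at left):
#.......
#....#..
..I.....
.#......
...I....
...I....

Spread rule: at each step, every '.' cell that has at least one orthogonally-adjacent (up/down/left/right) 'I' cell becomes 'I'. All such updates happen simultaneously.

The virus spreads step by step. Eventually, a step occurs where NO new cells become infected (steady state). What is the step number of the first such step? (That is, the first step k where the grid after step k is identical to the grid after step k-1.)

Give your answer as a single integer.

Step 0 (initial): 3 infected
Step 1: +9 new -> 12 infected
Step 2: +10 new -> 22 infected
Step 3: +10 new -> 32 infected
Step 4: +5 new -> 37 infected
Step 5: +4 new -> 41 infected
Step 6: +2 new -> 43 infected
Step 7: +1 new -> 44 infected
Step 8: +0 new -> 44 infected

Answer: 8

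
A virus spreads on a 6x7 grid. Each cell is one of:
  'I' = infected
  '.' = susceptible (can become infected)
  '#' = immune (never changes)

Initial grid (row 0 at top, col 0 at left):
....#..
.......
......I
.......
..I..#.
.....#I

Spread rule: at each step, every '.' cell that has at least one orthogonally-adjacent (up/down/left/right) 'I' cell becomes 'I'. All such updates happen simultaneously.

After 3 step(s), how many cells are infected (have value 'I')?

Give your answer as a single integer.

Answer: 31

Derivation:
Step 0 (initial): 3 infected
Step 1: +8 new -> 11 infected
Step 2: +11 new -> 22 infected
Step 3: +9 new -> 31 infected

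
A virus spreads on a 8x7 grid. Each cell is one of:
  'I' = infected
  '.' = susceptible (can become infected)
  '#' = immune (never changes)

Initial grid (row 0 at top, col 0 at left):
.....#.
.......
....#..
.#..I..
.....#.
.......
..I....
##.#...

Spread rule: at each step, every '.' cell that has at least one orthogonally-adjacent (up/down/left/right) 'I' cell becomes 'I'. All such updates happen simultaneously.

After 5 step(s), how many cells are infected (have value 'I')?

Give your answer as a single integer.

Answer: 46

Derivation:
Step 0 (initial): 2 infected
Step 1: +7 new -> 9 infected
Step 2: +11 new -> 20 infected
Step 3: +10 new -> 30 infected
Step 4: +9 new -> 39 infected
Step 5: +7 new -> 46 infected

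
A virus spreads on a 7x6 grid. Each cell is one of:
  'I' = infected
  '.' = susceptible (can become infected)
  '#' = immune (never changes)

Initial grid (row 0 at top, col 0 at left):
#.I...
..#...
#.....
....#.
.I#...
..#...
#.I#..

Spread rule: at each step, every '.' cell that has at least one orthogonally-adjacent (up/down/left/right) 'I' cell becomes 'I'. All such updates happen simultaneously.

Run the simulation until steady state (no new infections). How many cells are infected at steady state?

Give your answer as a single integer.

Step 0 (initial): 3 infected
Step 1: +6 new -> 9 infected
Step 2: +7 new -> 16 infected
Step 3: +6 new -> 22 infected
Step 4: +3 new -> 25 infected
Step 5: +3 new -> 28 infected
Step 6: +3 new -> 31 infected
Step 7: +2 new -> 33 infected
Step 8: +1 new -> 34 infected
Step 9: +0 new -> 34 infected

Answer: 34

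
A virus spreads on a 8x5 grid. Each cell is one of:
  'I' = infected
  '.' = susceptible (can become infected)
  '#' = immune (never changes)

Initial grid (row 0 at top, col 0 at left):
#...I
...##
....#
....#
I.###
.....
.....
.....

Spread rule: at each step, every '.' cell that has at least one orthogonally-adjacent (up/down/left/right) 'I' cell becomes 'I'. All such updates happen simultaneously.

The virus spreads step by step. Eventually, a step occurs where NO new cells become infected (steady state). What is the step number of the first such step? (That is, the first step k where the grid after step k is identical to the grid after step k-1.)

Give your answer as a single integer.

Answer: 8

Derivation:
Step 0 (initial): 2 infected
Step 1: +4 new -> 6 infected
Step 2: +5 new -> 11 infected
Step 3: +8 new -> 19 infected
Step 4: +6 new -> 25 infected
Step 5: +4 new -> 29 infected
Step 6: +2 new -> 31 infected
Step 7: +1 new -> 32 infected
Step 8: +0 new -> 32 infected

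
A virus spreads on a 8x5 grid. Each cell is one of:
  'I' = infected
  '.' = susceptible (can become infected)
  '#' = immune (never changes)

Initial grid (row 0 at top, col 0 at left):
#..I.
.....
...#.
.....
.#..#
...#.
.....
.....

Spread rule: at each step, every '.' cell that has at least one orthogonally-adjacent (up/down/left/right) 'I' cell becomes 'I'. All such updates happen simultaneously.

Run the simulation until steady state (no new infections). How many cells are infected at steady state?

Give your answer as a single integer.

Answer: 35

Derivation:
Step 0 (initial): 1 infected
Step 1: +3 new -> 4 infected
Step 2: +3 new -> 7 infected
Step 3: +3 new -> 10 infected
Step 4: +4 new -> 14 infected
Step 5: +4 new -> 18 infected
Step 6: +3 new -> 21 infected
Step 7: +3 new -> 24 infected
Step 8: +4 new -> 28 infected
Step 9: +4 new -> 32 infected
Step 10: +3 new -> 35 infected
Step 11: +0 new -> 35 infected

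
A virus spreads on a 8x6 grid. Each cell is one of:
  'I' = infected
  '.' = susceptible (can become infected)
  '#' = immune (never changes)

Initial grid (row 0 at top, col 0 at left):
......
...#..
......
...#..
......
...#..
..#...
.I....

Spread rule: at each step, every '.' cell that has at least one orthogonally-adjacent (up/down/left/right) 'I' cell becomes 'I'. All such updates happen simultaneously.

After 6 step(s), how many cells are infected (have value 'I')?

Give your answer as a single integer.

Step 0 (initial): 1 infected
Step 1: +3 new -> 4 infected
Step 2: +3 new -> 7 infected
Step 3: +5 new -> 12 infected
Step 4: +5 new -> 17 infected
Step 5: +6 new -> 23 infected
Step 6: +5 new -> 28 infected

Answer: 28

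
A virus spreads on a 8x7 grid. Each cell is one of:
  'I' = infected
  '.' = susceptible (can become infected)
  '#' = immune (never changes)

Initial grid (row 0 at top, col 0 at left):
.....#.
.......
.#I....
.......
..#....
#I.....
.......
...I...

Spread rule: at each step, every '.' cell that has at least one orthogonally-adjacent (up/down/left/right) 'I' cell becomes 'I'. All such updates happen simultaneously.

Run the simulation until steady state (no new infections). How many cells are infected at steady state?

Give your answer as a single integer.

Answer: 52

Derivation:
Step 0 (initial): 3 infected
Step 1: +9 new -> 12 infected
Step 2: +13 new -> 25 infected
Step 3: +12 new -> 37 infected
Step 4: +9 new -> 46 infected
Step 5: +4 new -> 50 infected
Step 6: +2 new -> 52 infected
Step 7: +0 new -> 52 infected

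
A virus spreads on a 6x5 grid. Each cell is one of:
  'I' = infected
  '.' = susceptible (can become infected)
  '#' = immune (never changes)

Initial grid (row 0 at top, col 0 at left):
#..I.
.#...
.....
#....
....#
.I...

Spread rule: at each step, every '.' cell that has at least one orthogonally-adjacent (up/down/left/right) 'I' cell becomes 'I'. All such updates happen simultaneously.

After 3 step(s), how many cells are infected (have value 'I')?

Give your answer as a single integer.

Answer: 23

Derivation:
Step 0 (initial): 2 infected
Step 1: +6 new -> 8 infected
Step 2: +8 new -> 16 infected
Step 3: +7 new -> 23 infected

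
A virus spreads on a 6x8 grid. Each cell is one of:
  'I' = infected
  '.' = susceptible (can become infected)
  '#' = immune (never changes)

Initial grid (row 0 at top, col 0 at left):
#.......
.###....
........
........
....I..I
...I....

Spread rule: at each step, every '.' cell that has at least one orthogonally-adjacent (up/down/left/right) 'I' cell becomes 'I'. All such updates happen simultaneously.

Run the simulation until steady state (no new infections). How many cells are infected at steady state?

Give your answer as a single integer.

Step 0 (initial): 3 infected
Step 1: +8 new -> 11 infected
Step 2: +9 new -> 20 infected
Step 3: +8 new -> 28 infected
Step 4: +7 new -> 35 infected
Step 5: +5 new -> 40 infected
Step 6: +2 new -> 42 infected
Step 7: +2 new -> 44 infected
Step 8: +0 new -> 44 infected

Answer: 44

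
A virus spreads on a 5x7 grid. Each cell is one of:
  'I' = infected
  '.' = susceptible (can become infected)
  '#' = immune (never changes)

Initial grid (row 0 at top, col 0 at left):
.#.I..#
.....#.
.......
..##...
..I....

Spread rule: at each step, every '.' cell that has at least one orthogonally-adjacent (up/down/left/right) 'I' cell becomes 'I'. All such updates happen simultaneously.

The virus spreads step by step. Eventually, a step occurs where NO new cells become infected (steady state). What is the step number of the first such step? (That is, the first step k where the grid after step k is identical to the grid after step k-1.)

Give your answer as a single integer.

Answer: 7

Derivation:
Step 0 (initial): 2 infected
Step 1: +5 new -> 7 infected
Step 2: +7 new -> 14 infected
Step 3: +7 new -> 21 infected
Step 4: +5 new -> 26 infected
Step 5: +3 new -> 29 infected
Step 6: +1 new -> 30 infected
Step 7: +0 new -> 30 infected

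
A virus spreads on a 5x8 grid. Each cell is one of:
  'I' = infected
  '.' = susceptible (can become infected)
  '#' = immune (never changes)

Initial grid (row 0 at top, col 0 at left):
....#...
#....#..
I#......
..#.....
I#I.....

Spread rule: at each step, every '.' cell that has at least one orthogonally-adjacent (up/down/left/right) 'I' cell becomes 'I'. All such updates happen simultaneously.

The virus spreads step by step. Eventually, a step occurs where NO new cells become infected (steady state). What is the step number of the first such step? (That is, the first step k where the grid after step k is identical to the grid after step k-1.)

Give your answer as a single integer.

Step 0 (initial): 3 infected
Step 1: +2 new -> 5 infected
Step 2: +3 new -> 8 infected
Step 3: +3 new -> 11 infected
Step 4: +5 new -> 16 infected
Step 5: +6 new -> 22 infected
Step 6: +4 new -> 26 infected
Step 7: +3 new -> 29 infected
Step 8: +3 new -> 32 infected
Step 9: +2 new -> 34 infected
Step 10: +0 new -> 34 infected

Answer: 10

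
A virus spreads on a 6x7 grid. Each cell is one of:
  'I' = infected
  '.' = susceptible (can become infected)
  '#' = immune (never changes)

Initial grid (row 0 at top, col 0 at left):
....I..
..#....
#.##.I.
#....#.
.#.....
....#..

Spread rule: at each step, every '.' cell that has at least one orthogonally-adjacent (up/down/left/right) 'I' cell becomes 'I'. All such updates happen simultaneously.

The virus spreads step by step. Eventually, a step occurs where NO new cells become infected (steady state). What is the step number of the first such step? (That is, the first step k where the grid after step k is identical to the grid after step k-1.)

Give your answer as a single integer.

Answer: 10

Derivation:
Step 0 (initial): 2 infected
Step 1: +6 new -> 8 infected
Step 2: +6 new -> 14 infected
Step 3: +4 new -> 18 infected
Step 4: +6 new -> 24 infected
Step 5: +6 new -> 30 infected
Step 6: +1 new -> 31 infected
Step 7: +1 new -> 32 infected
Step 8: +1 new -> 33 infected
Step 9: +1 new -> 34 infected
Step 10: +0 new -> 34 infected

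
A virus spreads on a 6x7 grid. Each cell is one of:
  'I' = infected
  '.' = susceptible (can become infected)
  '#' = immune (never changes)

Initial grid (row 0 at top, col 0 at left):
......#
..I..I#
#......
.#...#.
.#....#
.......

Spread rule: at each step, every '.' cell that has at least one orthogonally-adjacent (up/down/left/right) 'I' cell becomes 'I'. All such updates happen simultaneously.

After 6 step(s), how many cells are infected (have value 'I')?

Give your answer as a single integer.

Step 0 (initial): 2 infected
Step 1: +7 new -> 9 infected
Step 2: +9 new -> 18 infected
Step 3: +5 new -> 23 infected
Step 4: +3 new -> 26 infected
Step 5: +4 new -> 30 infected
Step 6: +2 new -> 32 infected

Answer: 32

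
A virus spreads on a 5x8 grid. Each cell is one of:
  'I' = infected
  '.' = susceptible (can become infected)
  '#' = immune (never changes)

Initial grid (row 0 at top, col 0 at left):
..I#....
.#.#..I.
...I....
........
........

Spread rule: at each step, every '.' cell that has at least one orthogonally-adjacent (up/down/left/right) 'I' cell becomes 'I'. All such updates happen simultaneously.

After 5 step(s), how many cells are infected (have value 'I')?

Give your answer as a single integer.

Answer: 37

Derivation:
Step 0 (initial): 3 infected
Step 1: +9 new -> 12 infected
Step 2: +11 new -> 23 infected
Step 3: +9 new -> 32 infected
Step 4: +4 new -> 36 infected
Step 5: +1 new -> 37 infected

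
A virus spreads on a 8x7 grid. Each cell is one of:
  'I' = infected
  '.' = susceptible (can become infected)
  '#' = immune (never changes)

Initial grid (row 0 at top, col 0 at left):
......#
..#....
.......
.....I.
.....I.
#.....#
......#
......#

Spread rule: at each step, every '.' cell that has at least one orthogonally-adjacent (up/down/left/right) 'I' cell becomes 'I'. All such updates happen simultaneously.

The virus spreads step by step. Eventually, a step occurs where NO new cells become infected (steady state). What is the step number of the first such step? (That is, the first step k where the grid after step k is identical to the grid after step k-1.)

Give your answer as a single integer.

Answer: 9

Derivation:
Step 0 (initial): 2 infected
Step 1: +6 new -> 8 infected
Step 2: +7 new -> 15 infected
Step 3: +9 new -> 24 infected
Step 4: +8 new -> 32 infected
Step 5: +7 new -> 39 infected
Step 6: +5 new -> 44 infected
Step 7: +4 new -> 48 infected
Step 8: +2 new -> 50 infected
Step 9: +0 new -> 50 infected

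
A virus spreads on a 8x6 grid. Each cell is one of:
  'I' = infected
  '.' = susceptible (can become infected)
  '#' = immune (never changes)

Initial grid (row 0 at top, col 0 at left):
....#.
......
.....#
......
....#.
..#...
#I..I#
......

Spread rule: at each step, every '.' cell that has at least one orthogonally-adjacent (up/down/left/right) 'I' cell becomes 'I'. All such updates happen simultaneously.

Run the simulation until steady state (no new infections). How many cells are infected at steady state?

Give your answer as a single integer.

Step 0 (initial): 2 infected
Step 1: +6 new -> 8 infected
Step 2: +8 new -> 16 infected
Step 3: +5 new -> 21 infected
Step 4: +5 new -> 26 infected
Step 5: +5 new -> 31 infected
Step 6: +5 new -> 36 infected
Step 7: +4 new -> 40 infected
Step 8: +1 new -> 41 infected
Step 9: +1 new -> 42 infected
Step 10: +0 new -> 42 infected

Answer: 42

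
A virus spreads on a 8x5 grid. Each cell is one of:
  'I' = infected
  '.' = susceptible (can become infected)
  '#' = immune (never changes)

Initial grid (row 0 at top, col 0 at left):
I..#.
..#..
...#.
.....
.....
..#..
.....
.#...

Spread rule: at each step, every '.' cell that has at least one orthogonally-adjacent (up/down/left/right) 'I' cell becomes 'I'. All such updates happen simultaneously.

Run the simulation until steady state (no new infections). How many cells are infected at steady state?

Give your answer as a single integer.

Answer: 35

Derivation:
Step 0 (initial): 1 infected
Step 1: +2 new -> 3 infected
Step 2: +3 new -> 6 infected
Step 3: +2 new -> 8 infected
Step 4: +3 new -> 11 infected
Step 5: +3 new -> 14 infected
Step 6: +4 new -> 18 infected
Step 7: +4 new -> 22 infected
Step 8: +4 new -> 26 infected
Step 9: +4 new -> 30 infected
Step 10: +4 new -> 34 infected
Step 11: +1 new -> 35 infected
Step 12: +0 new -> 35 infected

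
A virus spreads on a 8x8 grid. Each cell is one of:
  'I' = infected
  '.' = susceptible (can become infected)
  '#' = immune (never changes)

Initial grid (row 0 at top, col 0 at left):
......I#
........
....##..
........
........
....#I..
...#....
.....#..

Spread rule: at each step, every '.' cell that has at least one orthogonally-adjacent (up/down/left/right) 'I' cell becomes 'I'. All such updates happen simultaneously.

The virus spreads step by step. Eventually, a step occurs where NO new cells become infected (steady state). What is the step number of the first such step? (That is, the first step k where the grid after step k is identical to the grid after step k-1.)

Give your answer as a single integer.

Answer: 9

Derivation:
Step 0 (initial): 2 infected
Step 1: +5 new -> 7 infected
Step 2: +10 new -> 17 infected
Step 3: +10 new -> 27 infected
Step 4: +8 new -> 35 infected
Step 5: +7 new -> 42 infected
Step 6: +8 new -> 50 infected
Step 7: +6 new -> 56 infected
Step 8: +2 new -> 58 infected
Step 9: +0 new -> 58 infected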